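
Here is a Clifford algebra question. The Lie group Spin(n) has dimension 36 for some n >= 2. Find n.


dim Spin(n) = dim so(n) = n(n-1)/2.
Solve n(n-1)/2 = 36, i.e. n^2 - n - 72 = 0.
Discriminant = 1 + 8*36 = 289
n = (1 + sqrt(289))/2 = (1 + 17)/2 = 9


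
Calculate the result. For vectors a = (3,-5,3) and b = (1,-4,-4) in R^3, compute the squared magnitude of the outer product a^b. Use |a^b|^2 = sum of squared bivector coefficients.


a wedge b = (a1*b2 - a2*b1)*e12 + (a1*b3 - a3*b1)*e13 + (a2*b3 - a3*b2)*e23
e12 coeff: 3*(-4) - (-5)*1 = -12 - (-5) = -7
e13 coeff: 3*(-4) - 3*1 = -12 - 3 = -15
e23 coeff: (-5)*(-4) - 3*(-4) = 20 - (-12) = 32
|a wedge b|^2 = (-7)^2 + (-15)^2 + 32^2
= 49 + 225 + 1024
= 1298


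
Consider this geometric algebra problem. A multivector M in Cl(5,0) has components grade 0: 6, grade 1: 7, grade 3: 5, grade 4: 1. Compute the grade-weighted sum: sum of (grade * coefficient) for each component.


Grade-weighted sum = sum of grade_k * coefficient_k
0*6 = 0
1*7 = 7
3*5 = 15
4*1 = 4
Total = 0 + 7 + 15 + 4 = 26


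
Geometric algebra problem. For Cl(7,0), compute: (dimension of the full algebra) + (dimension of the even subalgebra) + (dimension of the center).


n = 7 + 0 = 7
Total dim = 2^7 = 128
Even subalgebra dim = 2^6 = 64
n is odd, so center dim = 2
Sum = 128 + 64 + 2 = 194


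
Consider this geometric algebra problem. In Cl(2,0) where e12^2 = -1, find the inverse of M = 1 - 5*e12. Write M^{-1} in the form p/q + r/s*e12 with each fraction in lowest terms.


M = 1 - 5*e12, where e12^2 = -1.
Since M commutes with its reverse ~M = a - b*e12, M * ~M = a^2 - b^2*e12^2 = a^2 + b^2.
So M^{-1} = ~M / (a^2 + b^2) = (a - b*e12)/(a^2 + b^2).
a^2 + b^2 = 1 + 25 = 26
Scalar part = 1/26 = 1/26
Bivector coeff = 5/26 = 5/26
M^{-1} = 1/26 + 5/26*e12


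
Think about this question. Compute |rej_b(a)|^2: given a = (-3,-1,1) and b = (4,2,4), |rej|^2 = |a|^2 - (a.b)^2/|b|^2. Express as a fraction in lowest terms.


|a|^2 = (-3)^2 + (-1)^2 + 1^2 = 11
|b|^2 = 4^2 + 2^2 + 4^2 = 36
a . b = (-3)*4 + (-1)*2 + 1*4 = -10
(a.b)^2 = (-10)^2 = 100
|rej|^2 = 11 - 100/36
= (396 - 100)/36
= 296/36
In lowest terms: 74/9


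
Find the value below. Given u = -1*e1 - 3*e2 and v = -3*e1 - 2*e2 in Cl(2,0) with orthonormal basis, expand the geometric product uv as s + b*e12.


Expand: (-1*e1 - 3*e2)(-3*e1 - 2*e2)
= (-1)*(-3)*e1e1 + (-1)*(-2)*e1e2 + (-3)*(-3)*e2e1 + (-3)*(-2)*e2e2
Using e1^2 = e2^2 = 1, e2e1 = -e1e2:
Scalar part s = (-1)*(-3) + (-3)*(-2) = 3 + 6 = 9
Bivector part b = (-1)*(-2) - (-3)*(-3) = 2 - 9 = -7
uv = 9 - 7*e12


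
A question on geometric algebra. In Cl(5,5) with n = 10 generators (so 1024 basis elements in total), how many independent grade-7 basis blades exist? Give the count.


Number of grade-k basis blades in Cl(p,q) with n = p + q is C(n, k).
n = 5 + 5 = 10
C(10, 7) = 10! / (7! * 3!)
= 3628800 / (5040 * 6)
= 120


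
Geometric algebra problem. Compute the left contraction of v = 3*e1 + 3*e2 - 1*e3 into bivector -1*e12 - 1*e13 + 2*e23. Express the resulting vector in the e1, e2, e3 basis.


Left contraction v _| B = <vB>_1 (grade-1 part of the geometric product vB).
Using e1_|e12 = e2, e2_|e12 = -e1, e1_|e13 = e3, e3_|e13 = -e1, e2_|e23 = e3, e3_|e23 = -e2:
e1 coeff: -v2*b12 - v3*b13 = -(3)*(-1) - (-1)*(-1) = 2
e2 coeff: v1*b12 - v3*b23 = (3)*(-1) - (-1)*(2) = -1
e3 coeff: v1*b13 + v2*b23 = (3)*(-1) + (3)*(2) = 3
v _| B = 2*e1 - 1*e2 + 3*e3


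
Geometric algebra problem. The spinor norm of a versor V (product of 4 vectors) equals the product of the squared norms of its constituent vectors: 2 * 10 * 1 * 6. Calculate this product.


Spinor norm N(V) = |v1|^2 * |v2|^2 * ... * |v4|^2
= 2 * 10 * 1 * 6
Running product: 2, 20, 20, 120
N(V) = 120


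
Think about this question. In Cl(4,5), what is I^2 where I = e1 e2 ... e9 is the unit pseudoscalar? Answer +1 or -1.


The pseudoscalar I = e1...e_n (product of all n generators) of Cl(p,q) satisfies I^2 = (-1)^(q + n(n-1)/2).
p = 4, q = 5, n = p + q = 9
n(n-1)/2 = 9 * 8 / 2 = 36
Exponent = q + n(n-1)/2 = 5 + 36 = 41
I^2 = (-1)^41 = -1


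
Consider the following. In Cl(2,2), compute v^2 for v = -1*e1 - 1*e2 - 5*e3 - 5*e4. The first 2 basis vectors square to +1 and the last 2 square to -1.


v^2 = sum of c_i^2 * e_i^2
Positive signature terms (e_i^2 = +1): (-1)^2 + (-1)^2 = 2
Negative signature terms (e_j^2 = -1): (-5)^2 + (-5)^2 = 50
v^2 = 2 - 50 = -48


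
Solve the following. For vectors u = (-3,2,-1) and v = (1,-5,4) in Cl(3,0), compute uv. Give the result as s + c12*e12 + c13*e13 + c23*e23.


In Cl(3,0): e_i^2 = 1, e_ie_j = -e_je_i for i != j.
Scalar part = u . v = (-3)*1 + 2*(-5) + (-1)*4
= -3 + (-10) + (-4) = -17
e12 coeff = (-3)*(-5) - 2*1 = 15 - 2 = 13
e13 coeff = (-3)*4 - (-1)*1 = -12 - (-1) = -11
e23 coeff = 2*4 - (-1)*(-5) = 8 - 5 = 3
uv = -17 + 13*e12 - 11*e13 + 3*e23


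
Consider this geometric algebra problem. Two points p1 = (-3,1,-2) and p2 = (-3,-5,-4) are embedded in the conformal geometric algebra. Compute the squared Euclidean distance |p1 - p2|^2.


p1 - p2 = (0, 6, 2)
|p1 - p2|^2 = 0^2 + 6^2 + 2^2
= 0 + 36 + 4
= 40


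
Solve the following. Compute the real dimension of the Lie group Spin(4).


Spin(n) double-covers SO(n); both have Lie algebra so(n) of dimension n(n-1)/2.
n = 4
n(n-1) = 4 * 3 = 12
dim Spin(4) = 12/2 = 6


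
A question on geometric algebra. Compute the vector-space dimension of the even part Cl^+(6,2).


Even subalgebra dimension = 2^(n-1)
n = 6 + 2 = 8
2^(8 - 1) = 2^7 = 128
Verification: sum of C(8,k) for even k = 1 + 28 + 70 + 28 + 1 = 128
Result = 128


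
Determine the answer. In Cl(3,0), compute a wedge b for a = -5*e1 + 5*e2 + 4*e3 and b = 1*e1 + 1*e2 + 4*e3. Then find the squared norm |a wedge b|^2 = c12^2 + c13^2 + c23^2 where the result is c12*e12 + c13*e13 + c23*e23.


a wedge b = (a1*b2 - a2*b1)*e12 + (a1*b3 - a3*b1)*e13 + (a2*b3 - a3*b2)*e23
e12 coeff: (-5)*1 - 5*1 = -5 - 5 = -10
e13 coeff: (-5)*4 - 4*1 = -20 - 4 = -24
e23 coeff: 5*4 - 4*1 = 20 - 4 = 16
|a wedge b|^2 = (-10)^2 + (-24)^2 + 16^2
= 100 + 576 + 256
= 932


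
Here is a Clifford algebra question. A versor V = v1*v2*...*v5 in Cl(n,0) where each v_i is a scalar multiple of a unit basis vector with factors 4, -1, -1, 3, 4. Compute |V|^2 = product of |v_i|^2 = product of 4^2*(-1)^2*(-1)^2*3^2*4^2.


Each vector v_i has |v_i|^2 = s_i^2
Squared scales: 4^2 = 16, (-1)^2 = 1, (-1)^2 = 1, 3^2 = 9, 4^2 = 16
|V|^2 = 16 * 1 * 1 * 9 * 16
= 2304


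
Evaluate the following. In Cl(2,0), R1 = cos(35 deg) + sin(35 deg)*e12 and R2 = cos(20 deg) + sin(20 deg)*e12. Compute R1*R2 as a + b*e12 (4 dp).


Same-plane rotors commute and their half-angles add:
R1*R2 = cos(a1 + a2) + sin(a1 + a2)*e12.
a1 + a2 = 35 + 20 = 55 deg
cos(55 deg) = 0.5736
sin(55 deg) = 0.8192
R1*R2 = 0.5736 + 0.8192*e12


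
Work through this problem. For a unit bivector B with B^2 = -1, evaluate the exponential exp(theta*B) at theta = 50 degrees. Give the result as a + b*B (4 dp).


For a unit bivector B with B^2 = -1, the exponential series gives
e^(theta*B) = cos(theta) + sin(theta)*B (the GA analogue of Euler's formula).
theta = 50 degrees = 0.872665 rad
cos(50 deg) = 0.6428
sin(50 deg) = 0.7660
exp(theta*B) = 0.6428 + 0.7660*B


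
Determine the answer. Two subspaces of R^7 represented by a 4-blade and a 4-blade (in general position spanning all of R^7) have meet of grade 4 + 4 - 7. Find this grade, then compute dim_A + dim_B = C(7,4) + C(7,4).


Meet grade = grade(A) + grade(B) - n
= 4 + 4 - 7 = 1
C(7,4) = 35
C(7,4) = 35
dim_A + dim_B = 35 + 35 = 70


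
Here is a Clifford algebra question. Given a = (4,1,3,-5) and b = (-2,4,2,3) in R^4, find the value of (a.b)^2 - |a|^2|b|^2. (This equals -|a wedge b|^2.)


a . b = 4*(-2) + 1*4 + 3*2 + (-5)*3
= -8 + 4 + 6 + (-15) = -13
|a|^2 = 4^2 + 1^2 + 3^2 + (-5)^2 = 51
|b|^2 = (-2)^2 + 4^2 + 2^2 + 3^2 = 33
(a.b)^2 = (-13)^2 = 169
|a|^2 * |b|^2 = 51 * 33 = 1683
Result = 169 - 1683 = -1514


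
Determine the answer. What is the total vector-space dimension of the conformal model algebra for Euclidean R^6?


The conformal model of R^6 uses Cl(7,1): the 6 Euclidean generators plus two extra orthogonal generators e+ (e+^2 = +1) and e- (e-^2 = -1), from which the null vectors e0, einf are built.
Number of generators m = 6 + 2 = 8.
dim Cl(p,q) = 2^m = 2^8 = 256


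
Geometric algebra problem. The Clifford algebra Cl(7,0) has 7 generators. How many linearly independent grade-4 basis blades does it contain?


Number of grade-k basis blades in Cl(p,q) with n = p + q is C(n, k).
n = 7 + 0 = 7
C(7, 4) = 7! / (4! * 3!)
= 5040 / (24 * 6)
= 35


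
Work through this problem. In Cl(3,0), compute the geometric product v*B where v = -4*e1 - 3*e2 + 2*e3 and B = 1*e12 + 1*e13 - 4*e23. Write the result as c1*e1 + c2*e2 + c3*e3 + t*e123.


vB has grade-1 (vector) and grade-3 (trivector) parts: vB = (v _| B) + (v ^ B).
Vector part <vB>_1:
  e1: -v2*b12 - v3*b13 = -(-3)*(1) - (2)*(1) = 1
  e2: v1*b12 - v3*b23 = (-4)*(1) - (2)*(-4) = 4
  e3: v1*b13 + v2*b23 = (-4)*(1) + (-3)*(-4) = 8
Trivector part <vB>_3:
  e123: v1*b23 - v2*b13 + v3*b12 = (-4)*(-4) - (-3)*(1) + (2)*(1) = 21
vB = 1*e1 + 4*e2 + 8*e3 + 21*e123


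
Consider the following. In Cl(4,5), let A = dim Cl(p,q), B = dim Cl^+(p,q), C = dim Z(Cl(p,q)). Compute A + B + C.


n = 4 + 5 = 9
Total dim = 2^9 = 512
Even subalgebra dim = 2^8 = 256
n is odd, so center dim = 2
Sum = 512 + 256 + 2 = 770


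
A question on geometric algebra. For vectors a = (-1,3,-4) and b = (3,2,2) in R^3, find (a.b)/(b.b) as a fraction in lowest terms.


Projection coefficient = (a . b) / (b . b)
a . b = (-1)*3 + 3*2 + (-4)*2
= -3 + 6 + (-8) = -5
b . b = 3^2 + 2^2 + 2^2
= 9 + 4 + 4 = 17
Coefficient = -5/17
In lowest terms: -5/17


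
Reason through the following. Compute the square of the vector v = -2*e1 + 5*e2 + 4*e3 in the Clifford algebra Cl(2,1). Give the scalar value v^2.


v^2 = sum of c_i^2 * e_i^2
Positive signature terms (e_i^2 = +1): (-2)^2 + 5^2 = 29
Negative signature terms (e_j^2 = -1): 4^2 = 16
v^2 = 29 - 16 = 13


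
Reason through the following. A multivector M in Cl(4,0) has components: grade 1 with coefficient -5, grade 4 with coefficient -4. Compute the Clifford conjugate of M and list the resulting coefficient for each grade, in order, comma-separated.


Clifford conjugate sign for grade k: (-1)^(k(k+1)/2)
Grade 1: (-1)^(1*2/2) = (-1)^1 = -1, coeff -5 -> 5
Grade 4: (-1)^(4*5/2) = (-1)^10 = 1, coeff -4 -> -4
Conjugated coefficients: 5, -4


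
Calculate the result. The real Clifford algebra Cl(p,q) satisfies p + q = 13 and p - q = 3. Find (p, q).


We need p + q = 13 and p - q = 3.
Adding: 2p = 13 + 3 = 16, so p = 8.
Then q = 13 - 8 = 5.
(p, q) = (8, 5)


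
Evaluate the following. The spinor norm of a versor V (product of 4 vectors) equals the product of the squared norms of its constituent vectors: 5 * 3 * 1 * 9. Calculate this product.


Spinor norm N(V) = |v1|^2 * |v2|^2 * ... * |v4|^2
= 5 * 3 * 1 * 9
Running product: 5, 15, 15, 135
N(V) = 135


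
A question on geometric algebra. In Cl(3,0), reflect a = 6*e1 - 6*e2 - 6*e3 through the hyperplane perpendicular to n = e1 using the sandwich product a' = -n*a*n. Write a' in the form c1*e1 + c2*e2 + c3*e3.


Reflection formula: a' = -n*a*n, with n = e1 (unit vector, n^2 = 1).
For reflection through hyperplane perp to e1:
The component along e1 flips sign, others stay.
a = (6, -6, -6)
a' = (-6, -6, -6)
a' = -6*e1 - 6*e2 - 6*e3


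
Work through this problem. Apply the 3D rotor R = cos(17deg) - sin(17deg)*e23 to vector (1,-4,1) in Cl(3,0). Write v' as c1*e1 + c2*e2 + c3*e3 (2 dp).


Rotor R = cos(17deg) - sin(17deg)*e23
Rotation angle theta = 2 * 17 = 34 degrees in the e23 plane (e2 -> e3).
The component perpendicular to the plane (e1) is invariant: v'_1 = v1 = 1.00
cos(34deg) = 0.8290, sin(34deg) = 0.5592
v'_2 = v2*cos(theta) - v3*sin(theta) = -4*0.8290 - 1*0.5592 = -3.88
v'_3 = v2*sin(theta) + v3*cos(theta) = -4*0.5592 + 1*0.8290 = -1.41
v' = 1.00*e1 - 3.88*e2 - 1.41*e3


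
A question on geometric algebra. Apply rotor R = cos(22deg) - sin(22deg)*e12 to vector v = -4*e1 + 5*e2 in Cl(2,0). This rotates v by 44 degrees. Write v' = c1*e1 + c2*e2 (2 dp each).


Rotor R = cos(22deg) - sin(22deg)*e12
Rotation angle theta = 2 * 22 = 44 degrees
v' = R*v*~R rotates v by theta.
cos(44deg) = 0.7193, sin(44deg) = 0.6947
v'_1 = -4*cos(44deg) - 5*sin(44deg)
= -4*0.7193 - 5*0.6947
= -6.35
v'_2 = -4*sin(44deg) + 5*cos(44deg)
= -4*0.6947 + 5*0.7193
= 0.82
v' = -6.35*e1 + 0.82*e2


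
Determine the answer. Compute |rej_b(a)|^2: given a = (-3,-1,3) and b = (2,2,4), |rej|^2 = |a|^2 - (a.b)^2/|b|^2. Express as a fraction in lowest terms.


|a|^2 = (-3)^2 + (-1)^2 + 3^2 = 19
|b|^2 = 2^2 + 2^2 + 4^2 = 24
a . b = (-3)*2 + (-1)*2 + 3*4 = 4
(a.b)^2 = 4^2 = 16
|rej|^2 = 19 - 16/24
= (456 - 16)/24
= 440/24
In lowest terms: 55/3


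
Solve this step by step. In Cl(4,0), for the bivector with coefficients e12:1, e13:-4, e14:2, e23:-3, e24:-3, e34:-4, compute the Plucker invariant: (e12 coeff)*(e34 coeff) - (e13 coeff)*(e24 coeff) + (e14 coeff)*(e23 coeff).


Plucker relation: af - be + cd
a*f = 1*(-4) = -4
b*e = (-4)*(-3) = 12
c*d = 2*(-3) = -6
af - be + cd = -4 - 12 + (-6)
= -22


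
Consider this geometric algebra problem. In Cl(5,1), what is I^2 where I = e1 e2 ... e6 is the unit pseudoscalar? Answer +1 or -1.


The pseudoscalar I = e1...e_n (product of all n generators) of Cl(p,q) satisfies I^2 = (-1)^(q + n(n-1)/2).
p = 5, q = 1, n = p + q = 6
n(n-1)/2 = 6 * 5 / 2 = 15
Exponent = q + n(n-1)/2 = 1 + 15 = 16
I^2 = (-1)^16 = +1


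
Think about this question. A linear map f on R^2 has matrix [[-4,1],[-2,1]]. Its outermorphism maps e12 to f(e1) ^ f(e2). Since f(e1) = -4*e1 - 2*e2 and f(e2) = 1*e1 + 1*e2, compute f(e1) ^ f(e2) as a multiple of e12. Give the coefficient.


The outermorphism of a linear map f sends e1^e2 to f(e1)^f(e2).
f(e1) = -4*e1 - 2*e2
f(e2) = 1*e1 + 1*e2
f(e1) ^ f(e2) = (-4*e1 - 2*e2) ^ (1*e1 + 1*e2)
= (-4)*1*e12 + (-2)*1*e21
= (-4 - (-2))*e12
= -2*e12
Coefficient = -2


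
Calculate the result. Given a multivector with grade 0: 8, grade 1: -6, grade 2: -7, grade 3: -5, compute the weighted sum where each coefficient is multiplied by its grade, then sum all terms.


Grade-weighted sum = sum of grade_k * coefficient_k
0*8 = 0
1*(-6) = -6
2*(-7) = -14
3*(-5) = -15
Total = 0 + (-6) + (-14) + (-15) = -35


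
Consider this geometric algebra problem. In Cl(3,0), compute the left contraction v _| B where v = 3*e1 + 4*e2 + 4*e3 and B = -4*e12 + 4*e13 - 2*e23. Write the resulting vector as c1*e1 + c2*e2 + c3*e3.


Left contraction v _| B = <vB>_1 (grade-1 part of the geometric product vB).
Using e1_|e12 = e2, e2_|e12 = -e1, e1_|e13 = e3, e3_|e13 = -e1, e2_|e23 = e3, e3_|e23 = -e2:
e1 coeff: -v2*b12 - v3*b13 = -(4)*(-4) - (4)*(4) = 0
e2 coeff: v1*b12 - v3*b23 = (3)*(-4) - (4)*(-2) = -4
e3 coeff: v1*b13 + v2*b23 = (3)*(4) + (4)*(-2) = 4
v _| B = 0*e1 - 4*e2 + 4*e3


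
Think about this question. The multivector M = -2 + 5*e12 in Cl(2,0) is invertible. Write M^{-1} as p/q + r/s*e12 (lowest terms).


M = -2 + 5*e12, where e12^2 = -1.
Since M commutes with its reverse ~M = a - b*e12, M * ~M = a^2 - b^2*e12^2 = a^2 + b^2.
So M^{-1} = ~M / (a^2 + b^2) = (a - b*e12)/(a^2 + b^2).
a^2 + b^2 = 4 + 25 = 29
Scalar part = -2/29 = -2/29
Bivector coeff = -5/29 = -5/29
M^{-1} = -2/29 - 5/29*e12


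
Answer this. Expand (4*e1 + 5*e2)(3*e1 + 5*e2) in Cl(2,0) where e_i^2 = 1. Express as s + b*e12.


Expand: (4*e1 + 5*e2)(3*e1 + 5*e2)
= 4*3*e1e1 + 4*5*e1e2 + 5*3*e2e1 + 5*5*e2e2
Using e1^2 = e2^2 = 1, e2e1 = -e1e2:
Scalar part s = 4*3 + 5*5 = 12 + 25 = 37
Bivector part b = 4*5 - 5*3 = 20 - 15 = 5
uv = 37 + 5*e12


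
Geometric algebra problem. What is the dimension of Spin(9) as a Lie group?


Spin(n) double-covers SO(n); both have Lie algebra so(n) of dimension n(n-1)/2.
n = 9
n(n-1) = 9 * 8 = 72
dim Spin(9) = 72/2 = 36


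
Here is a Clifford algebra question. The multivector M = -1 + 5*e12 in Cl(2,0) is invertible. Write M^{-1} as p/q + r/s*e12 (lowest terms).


M = -1 + 5*e12, where e12^2 = -1.
Since M commutes with its reverse ~M = a - b*e12, M * ~M = a^2 - b^2*e12^2 = a^2 + b^2.
So M^{-1} = ~M / (a^2 + b^2) = (a - b*e12)/(a^2 + b^2).
a^2 + b^2 = 1 + 25 = 26
Scalar part = -1/26 = -1/26
Bivector coeff = -5/26 = -5/26
M^{-1} = -1/26 - 5/26*e12


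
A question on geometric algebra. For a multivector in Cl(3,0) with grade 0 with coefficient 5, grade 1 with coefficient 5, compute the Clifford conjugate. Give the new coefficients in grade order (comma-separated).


Clifford conjugate sign for grade k: (-1)^(k(k+1)/2)
Grade 0: (-1)^(0*1/2) = (-1)^0 = 1, coeff 5 -> 5
Grade 1: (-1)^(1*2/2) = (-1)^1 = -1, coeff 5 -> -5
Conjugated coefficients: 5, -5


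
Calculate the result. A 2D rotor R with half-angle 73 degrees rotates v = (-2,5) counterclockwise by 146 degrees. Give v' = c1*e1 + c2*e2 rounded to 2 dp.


Rotor R = cos(73deg) - sin(73deg)*e12
Rotation angle theta = 2 * 73 = 146 degrees
v' = R*v*~R rotates v by theta.
cos(146deg) = -0.8290, sin(146deg) = 0.5592
v'_1 = -2*cos(146deg) - 5*sin(146deg)
= -2*(-0.8290) - 5*0.5592
= -1.14
v'_2 = -2*sin(146deg) + 5*cos(146deg)
= -2*0.5592 + 5*(-0.8290)
= -5.26
v' = -1.14*e1 - 5.26*e2


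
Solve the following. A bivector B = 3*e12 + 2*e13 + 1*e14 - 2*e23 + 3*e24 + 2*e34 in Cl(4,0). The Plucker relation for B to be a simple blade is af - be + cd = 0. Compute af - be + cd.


Plucker relation: af - be + cd
a*f = 3*2 = 6
b*e = 2*3 = 6
c*d = 1*(-2) = -2
af - be + cd = 6 - 6 + (-2)
= -2


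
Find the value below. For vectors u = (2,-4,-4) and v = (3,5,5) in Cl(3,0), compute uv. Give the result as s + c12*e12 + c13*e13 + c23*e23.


In Cl(3,0): e_i^2 = 1, e_ie_j = -e_je_i for i != j.
Scalar part = u . v = 2*3 + (-4)*5 + (-4)*5
= 6 + (-20) + (-20) = -34
e12 coeff = 2*5 - (-4)*3 = 10 - (-12) = 22
e13 coeff = 2*5 - (-4)*3 = 10 - (-12) = 22
e23 coeff = (-4)*5 - (-4)*5 = -20 - (-20) = 0
uv = -34 + 22*e12 + 22*e13 + 0*e23


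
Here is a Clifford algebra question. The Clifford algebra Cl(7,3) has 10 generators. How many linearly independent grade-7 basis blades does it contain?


Number of grade-k basis blades in Cl(p,q) with n = p + q is C(n, k).
n = 7 + 3 = 10
C(10, 7) = 10! / (7! * 3!)
= 3628800 / (5040 * 6)
= 120


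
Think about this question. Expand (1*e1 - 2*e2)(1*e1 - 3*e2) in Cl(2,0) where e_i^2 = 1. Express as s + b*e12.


Expand: (1*e1 - 2*e2)(1*e1 - 3*e2)
= 1*1*e1e1 + 1*(-3)*e1e2 + (-2)*1*e2e1 + (-2)*(-3)*e2e2
Using e1^2 = e2^2 = 1, e2e1 = -e1e2:
Scalar part s = 1*1 + (-2)*(-3) = 1 + 6 = 7
Bivector part b = 1*(-3) - (-2)*1 = -3 - (-2) = -1
uv = 7 - 1*e12


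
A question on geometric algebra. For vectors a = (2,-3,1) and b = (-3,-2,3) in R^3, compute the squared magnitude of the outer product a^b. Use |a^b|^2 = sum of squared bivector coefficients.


a wedge b = (a1*b2 - a2*b1)*e12 + (a1*b3 - a3*b1)*e13 + (a2*b3 - a3*b2)*e23
e12 coeff: 2*(-2) - (-3)*(-3) = -4 - 9 = -13
e13 coeff: 2*3 - 1*(-3) = 6 - (-3) = 9
e23 coeff: (-3)*3 - 1*(-2) = -9 - (-2) = -7
|a wedge b|^2 = (-13)^2 + 9^2 + (-7)^2
= 169 + 81 + 49
= 299


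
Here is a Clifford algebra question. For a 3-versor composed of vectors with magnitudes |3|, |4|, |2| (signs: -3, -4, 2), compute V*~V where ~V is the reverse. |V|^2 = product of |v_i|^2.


Each vector v_i has |v_i|^2 = s_i^2
Squared scales: (-3)^2 = 9, (-4)^2 = 16, 2^2 = 4
|V|^2 = 9 * 16 * 4
= 576


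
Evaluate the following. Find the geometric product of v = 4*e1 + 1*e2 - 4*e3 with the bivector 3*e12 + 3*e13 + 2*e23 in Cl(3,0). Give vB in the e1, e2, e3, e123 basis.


vB has grade-1 (vector) and grade-3 (trivector) parts: vB = (v _| B) + (v ^ B).
Vector part <vB>_1:
  e1: -v2*b12 - v3*b13 = -(1)*(3) - (-4)*(3) = 9
  e2: v1*b12 - v3*b23 = (4)*(3) - (-4)*(2) = 20
  e3: v1*b13 + v2*b23 = (4)*(3) + (1)*(2) = 14
Trivector part <vB>_3:
  e123: v1*b23 - v2*b13 + v3*b12 = (4)*(2) - (1)*(3) + (-4)*(3) = -7
vB = 9*e1 + 20*e2 + 14*e3 - 7*e123


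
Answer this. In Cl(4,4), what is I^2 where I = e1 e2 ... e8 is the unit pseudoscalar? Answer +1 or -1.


The pseudoscalar I = e1...e_n (product of all n generators) of Cl(p,q) satisfies I^2 = (-1)^(q + n(n-1)/2).
p = 4, q = 4, n = p + q = 8
n(n-1)/2 = 8 * 7 / 2 = 28
Exponent = q + n(n-1)/2 = 4 + 28 = 32
I^2 = (-1)^32 = +1


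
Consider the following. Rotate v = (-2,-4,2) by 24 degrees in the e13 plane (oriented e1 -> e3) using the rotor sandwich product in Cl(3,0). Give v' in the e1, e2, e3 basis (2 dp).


Rotor R = cos(12deg) - sin(12deg)*e13
Rotation angle theta = 2 * 12 = 24 degrees in the e13 plane (e1 -> e3).
The component perpendicular to the plane (e2) is invariant: v'_2 = v2 = -4.00
cos(24deg) = 0.9135, sin(24deg) = 0.4067
v'_1 = v1*cos(theta) - v3*sin(theta) = -2*0.9135 - 2*0.4067 = -2.64
v'_3 = v1*sin(theta) + v3*cos(theta) = -2*0.4067 + 2*0.9135 = 1.01
v' = -2.64*e1 - 4.00*e2 + 1.01*e3


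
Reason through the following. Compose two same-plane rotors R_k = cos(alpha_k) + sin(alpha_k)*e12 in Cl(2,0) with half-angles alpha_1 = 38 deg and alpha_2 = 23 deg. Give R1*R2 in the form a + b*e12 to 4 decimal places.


Same-plane rotors commute and their half-angles add:
R1*R2 = cos(a1 + a2) + sin(a1 + a2)*e12.
a1 + a2 = 38 + 23 = 61 deg
cos(61 deg) = 0.4848
sin(61 deg) = 0.8746
R1*R2 = 0.4848 + 0.8746*e12


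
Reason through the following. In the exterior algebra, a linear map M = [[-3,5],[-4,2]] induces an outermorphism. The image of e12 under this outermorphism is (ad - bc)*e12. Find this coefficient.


The outermorphism of a linear map f sends e1^e2 to f(e1)^f(e2).
f(e1) = -3*e1 - 4*e2
f(e2) = 5*e1 + 2*e2
f(e1) ^ f(e2) = (-3*e1 - 4*e2) ^ (5*e1 + 2*e2)
= (-3)*2*e12 + (-4)*5*e21
= (-6 - (-20))*e12
= 14*e12
Coefficient = 14


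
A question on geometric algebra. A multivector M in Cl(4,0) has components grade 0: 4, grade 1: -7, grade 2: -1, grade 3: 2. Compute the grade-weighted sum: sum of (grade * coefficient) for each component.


Grade-weighted sum = sum of grade_k * coefficient_k
0*4 = 0
1*(-7) = -7
2*(-1) = -2
3*2 = 6
Total = 0 + (-7) + (-2) + 6 = -3


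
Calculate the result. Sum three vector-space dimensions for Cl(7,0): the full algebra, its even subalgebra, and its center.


n = 7 + 0 = 7
Total dim = 2^7 = 128
Even subalgebra dim = 2^6 = 64
n is odd, so center dim = 2
Sum = 128 + 64 + 2 = 194


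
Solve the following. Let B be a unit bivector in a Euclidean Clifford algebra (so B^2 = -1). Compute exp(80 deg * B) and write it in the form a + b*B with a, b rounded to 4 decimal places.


For a unit bivector B with B^2 = -1, the exponential series gives
e^(theta*B) = cos(theta) + sin(theta)*B (the GA analogue of Euler's formula).
theta = 80 degrees = 1.396263 rad
cos(80 deg) = 0.1736
sin(80 deg) = 0.9848
exp(theta*B) = 0.1736 + 0.9848*B


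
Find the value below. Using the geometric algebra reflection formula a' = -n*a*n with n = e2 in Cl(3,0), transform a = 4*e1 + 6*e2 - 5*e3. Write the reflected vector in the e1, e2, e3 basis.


Reflection formula: a' = -n*a*n, with n = e2 (unit vector, n^2 = 1).
For reflection through hyperplane perp to e2:
The component along e2 flips sign, others stay.
a = (4, 6, -5)
a' = (4, -6, -5)
a' = 4*e1 - 6*e2 - 5*e3


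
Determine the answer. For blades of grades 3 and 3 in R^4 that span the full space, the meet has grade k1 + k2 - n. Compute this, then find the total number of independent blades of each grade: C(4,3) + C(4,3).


Meet grade = grade(A) + grade(B) - n
= 3 + 3 - 4 = 2
C(4,3) = 4
C(4,3) = 4
dim_A + dim_B = 4 + 4 = 8


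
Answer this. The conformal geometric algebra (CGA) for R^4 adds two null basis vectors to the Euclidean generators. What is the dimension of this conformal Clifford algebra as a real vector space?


The conformal model of R^4 uses Cl(5,1): the 4 Euclidean generators plus two extra orthogonal generators e+ (e+^2 = +1) and e- (e-^2 = -1), from which the null vectors e0, einf are built.
Number of generators m = 4 + 2 = 6.
dim Cl(p,q) = 2^m = 2^6 = 64


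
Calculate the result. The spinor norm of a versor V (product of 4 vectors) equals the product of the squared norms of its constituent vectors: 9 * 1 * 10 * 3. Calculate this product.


Spinor norm N(V) = |v1|^2 * |v2|^2 * ... * |v4|^2
= 9 * 1 * 10 * 3
Running product: 9, 9, 90, 270
N(V) = 270


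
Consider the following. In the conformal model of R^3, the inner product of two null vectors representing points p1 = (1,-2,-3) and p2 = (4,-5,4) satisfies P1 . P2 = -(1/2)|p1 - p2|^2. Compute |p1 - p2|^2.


p1 - p2 = (-3, 3, -7)
|p1 - p2|^2 = (-3)^2 + 3^2 + (-7)^2
= 9 + 9 + 49
= 67


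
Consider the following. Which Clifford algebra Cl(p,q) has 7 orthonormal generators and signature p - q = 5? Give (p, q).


We need p + q = 7 and p - q = 5.
Adding: 2p = 7 + 5 = 12, so p = 6.
Then q = 7 - 6 = 1.
(p, q) = (6, 1)


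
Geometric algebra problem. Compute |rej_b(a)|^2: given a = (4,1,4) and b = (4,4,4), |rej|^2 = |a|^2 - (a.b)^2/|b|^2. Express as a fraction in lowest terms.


|a|^2 = 4^2 + 1^2 + 4^2 = 33
|b|^2 = 4^2 + 4^2 + 4^2 = 48
a . b = 4*4 + 1*4 + 4*4 = 36
(a.b)^2 = 36^2 = 1296
|rej|^2 = 33 - 1296/48
= (1584 - 1296)/48
= 288/48
In lowest terms: 6/1


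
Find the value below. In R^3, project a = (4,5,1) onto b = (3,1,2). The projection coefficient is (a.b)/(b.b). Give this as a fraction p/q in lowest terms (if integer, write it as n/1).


Projection coefficient = (a . b) / (b . b)
a . b = 4*3 + 5*1 + 1*2
= 12 + 5 + 2 = 19
b . b = 3^2 + 1^2 + 2^2
= 9 + 1 + 4 = 14
Coefficient = 19/14
In lowest terms: 19/14


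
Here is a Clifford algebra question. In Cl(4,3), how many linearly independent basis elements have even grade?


Even subalgebra dimension = 2^(n-1)
n = 4 + 3 = 7
2^(7 - 1) = 2^6 = 64
Verification: sum of C(7,k) for even k = 1 + 21 + 35 + 7 = 64
Result = 64


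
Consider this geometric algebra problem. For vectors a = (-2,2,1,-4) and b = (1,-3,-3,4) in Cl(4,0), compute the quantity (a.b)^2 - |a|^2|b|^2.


a . b = (-2)*1 + 2*(-3) + 1*(-3) + (-4)*4
= -2 + (-6) + (-3) + (-16) = -27
|a|^2 = (-2)^2 + 2^2 + 1^2 + (-4)^2 = 25
|b|^2 = 1^2 + (-3)^2 + (-3)^2 + 4^2 = 35
(a.b)^2 = (-27)^2 = 729
|a|^2 * |b|^2 = 25 * 35 = 875
Result = 729 - 875 = -146


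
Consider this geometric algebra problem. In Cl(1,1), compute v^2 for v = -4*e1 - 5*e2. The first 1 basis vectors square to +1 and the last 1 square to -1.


v^2 = sum of c_i^2 * e_i^2
Positive signature terms (e_i^2 = +1): (-4)^2 = 16
Negative signature terms (e_j^2 = -1): (-5)^2 = 25
v^2 = 16 - 25 = -9


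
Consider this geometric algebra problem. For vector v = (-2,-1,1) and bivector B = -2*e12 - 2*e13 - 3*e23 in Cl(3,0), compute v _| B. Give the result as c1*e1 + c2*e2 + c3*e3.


Left contraction v _| B = <vB>_1 (grade-1 part of the geometric product vB).
Using e1_|e12 = e2, e2_|e12 = -e1, e1_|e13 = e3, e3_|e13 = -e1, e2_|e23 = e3, e3_|e23 = -e2:
e1 coeff: -v2*b12 - v3*b13 = -(-1)*(-2) - (1)*(-2) = 0
e2 coeff: v1*b12 - v3*b23 = (-2)*(-2) - (1)*(-3) = 7
e3 coeff: v1*b13 + v2*b23 = (-2)*(-2) + (-1)*(-3) = 7
v _| B = 0*e1 + 7*e2 + 7*e3


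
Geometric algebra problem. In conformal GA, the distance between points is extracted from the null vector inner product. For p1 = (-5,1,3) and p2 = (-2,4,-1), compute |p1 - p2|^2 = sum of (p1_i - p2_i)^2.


p1 - p2 = (-3, -3, 4)
|p1 - p2|^2 = (-3)^2 + (-3)^2 + 4^2
= 9 + 9 + 16
= 34


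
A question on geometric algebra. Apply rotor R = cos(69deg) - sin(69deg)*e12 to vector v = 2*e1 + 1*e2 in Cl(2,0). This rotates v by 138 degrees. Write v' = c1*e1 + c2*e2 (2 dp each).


Rotor R = cos(69deg) - sin(69deg)*e12
Rotation angle theta = 2 * 69 = 138 degrees
v' = R*v*~R rotates v by theta.
cos(138deg) = -0.7431, sin(138deg) = 0.6691
v'_1 = 2*cos(138deg) - 1*sin(138deg)
= 2*(-0.7431) - 1*0.6691
= -2.16
v'_2 = 2*sin(138deg) + 1*cos(138deg)
= 2*0.6691 + 1*(-0.7431)
= 0.60
v' = -2.16*e1 + 0.60*e2


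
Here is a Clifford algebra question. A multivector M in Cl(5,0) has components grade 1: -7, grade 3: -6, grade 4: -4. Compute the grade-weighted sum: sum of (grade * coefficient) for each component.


Grade-weighted sum = sum of grade_k * coefficient_k
1*(-7) = -7
3*(-6) = -18
4*(-4) = -16
Total = -7 + (-18) + (-16) = -41


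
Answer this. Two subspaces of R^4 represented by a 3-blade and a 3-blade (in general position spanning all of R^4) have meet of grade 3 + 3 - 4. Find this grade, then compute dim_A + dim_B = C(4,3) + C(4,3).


Meet grade = grade(A) + grade(B) - n
= 3 + 3 - 4 = 2
C(4,3) = 4
C(4,3) = 4
dim_A + dim_B = 4 + 4 = 8


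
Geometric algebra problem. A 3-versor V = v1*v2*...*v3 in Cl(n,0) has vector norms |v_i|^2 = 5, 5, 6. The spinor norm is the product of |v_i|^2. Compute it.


Spinor norm N(V) = |v1|^2 * |v2|^2 * ... * |v3|^2
= 5 * 5 * 6
Running product: 5, 25, 150
N(V) = 150


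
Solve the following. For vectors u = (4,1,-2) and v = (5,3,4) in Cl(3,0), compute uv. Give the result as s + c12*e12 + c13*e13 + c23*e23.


In Cl(3,0): e_i^2 = 1, e_ie_j = -e_je_i for i != j.
Scalar part = u . v = 4*5 + 1*3 + (-2)*4
= 20 + 3 + (-8) = 15
e12 coeff = 4*3 - 1*5 = 12 - 5 = 7
e13 coeff = 4*4 - (-2)*5 = 16 - (-10) = 26
e23 coeff = 1*4 - (-2)*3 = 4 - (-6) = 10
uv = 15 + 7*e12 + 26*e13 + 10*e23


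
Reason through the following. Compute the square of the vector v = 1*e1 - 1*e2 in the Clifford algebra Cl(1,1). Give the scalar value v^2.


v^2 = sum of c_i^2 * e_i^2
Positive signature terms (e_i^2 = +1): 1^2 = 1
Negative signature terms (e_j^2 = -1): (-1)^2 = 1
v^2 = 1 - 1 = 0


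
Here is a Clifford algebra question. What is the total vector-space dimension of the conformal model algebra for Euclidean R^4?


The conformal model of R^4 uses Cl(5,1): the 4 Euclidean generators plus two extra orthogonal generators e+ (e+^2 = +1) and e- (e-^2 = -1), from which the null vectors e0, einf are built.
Number of generators m = 4 + 2 = 6.
dim Cl(p,q) = 2^m = 2^6 = 64


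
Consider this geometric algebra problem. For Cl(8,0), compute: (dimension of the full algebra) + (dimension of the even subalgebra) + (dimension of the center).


n = 8 + 0 = 8
Total dim = 2^8 = 256
Even subalgebra dim = 2^7 = 128
n is even, so center dim = 1
Sum = 256 + 128 + 1 = 385


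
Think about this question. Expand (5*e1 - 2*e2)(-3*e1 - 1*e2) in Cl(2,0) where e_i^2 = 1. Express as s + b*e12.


Expand: (5*e1 - 2*e2)(-3*e1 - 1*e2)
= 5*(-3)*e1e1 + 5*(-1)*e1e2 + (-2)*(-3)*e2e1 + (-2)*(-1)*e2e2
Using e1^2 = e2^2 = 1, e2e1 = -e1e2:
Scalar part s = 5*(-3) + (-2)*(-1) = -15 + 2 = -13
Bivector part b = 5*(-1) - (-2)*(-3) = -5 - 6 = -11
uv = -13 - 11*e12


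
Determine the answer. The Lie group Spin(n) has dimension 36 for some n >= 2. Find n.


dim Spin(n) = dim so(n) = n(n-1)/2.
Solve n(n-1)/2 = 36, i.e. n^2 - n - 72 = 0.
Discriminant = 1 + 8*36 = 289
n = (1 + sqrt(289))/2 = (1 + 17)/2 = 9


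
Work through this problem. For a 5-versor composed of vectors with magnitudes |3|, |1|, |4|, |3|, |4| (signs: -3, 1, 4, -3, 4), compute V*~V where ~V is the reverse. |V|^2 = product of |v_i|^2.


Each vector v_i has |v_i|^2 = s_i^2
Squared scales: (-3)^2 = 9, 1^2 = 1, 4^2 = 16, (-3)^2 = 9, 4^2 = 16
|V|^2 = 9 * 1 * 16 * 9 * 16
= 20736


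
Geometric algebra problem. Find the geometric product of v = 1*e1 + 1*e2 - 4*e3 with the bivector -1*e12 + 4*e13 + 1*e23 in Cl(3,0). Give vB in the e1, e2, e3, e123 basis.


vB has grade-1 (vector) and grade-3 (trivector) parts: vB = (v _| B) + (v ^ B).
Vector part <vB>_1:
  e1: -v2*b12 - v3*b13 = -(1)*(-1) - (-4)*(4) = 17
  e2: v1*b12 - v3*b23 = (1)*(-1) - (-4)*(1) = 3
  e3: v1*b13 + v2*b23 = (1)*(4) + (1)*(1) = 5
Trivector part <vB>_3:
  e123: v1*b23 - v2*b13 + v3*b12 = (1)*(1) - (1)*(4) + (-4)*(-1) = 1
vB = 17*e1 + 3*e2 + 5*e3 + 1*e123


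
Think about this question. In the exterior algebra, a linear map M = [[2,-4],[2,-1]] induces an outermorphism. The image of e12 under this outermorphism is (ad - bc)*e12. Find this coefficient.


The outermorphism of a linear map f sends e1^e2 to f(e1)^f(e2).
f(e1) = 2*e1 + 2*e2
f(e2) = -4*e1 - 1*e2
f(e1) ^ f(e2) = (2*e1 + 2*e2) ^ (-4*e1 - 1*e2)
= 2*(-1)*e12 + 2*(-4)*e21
= (-2 - (-8))*e12
= 6*e12
Coefficient = 6


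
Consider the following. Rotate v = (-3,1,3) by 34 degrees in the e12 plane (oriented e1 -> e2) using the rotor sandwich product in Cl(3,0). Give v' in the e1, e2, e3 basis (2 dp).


Rotor R = cos(17deg) - sin(17deg)*e12
Rotation angle theta = 2 * 17 = 34 degrees in the e12 plane (e1 -> e2).
The component perpendicular to the plane (e3) is invariant: v'_3 = v3 = 3.00
cos(34deg) = 0.8290, sin(34deg) = 0.5592
v'_1 = v1*cos(theta) - v2*sin(theta) = -3*0.8290 - 1*0.5592 = -3.05
v'_2 = v1*sin(theta) + v2*cos(theta) = -3*0.5592 + 1*0.8290 = -0.85
v' = -3.05*e1 - 0.85*e2 + 3.00*e3


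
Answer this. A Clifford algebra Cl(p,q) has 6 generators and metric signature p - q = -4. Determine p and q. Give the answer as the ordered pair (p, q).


We need p + q = 6 and p - q = -4.
Adding: 2p = 6 + (-4) = 2, so p = 1.
Then q = 6 - 1 = 5.
(p, q) = (1, 5)


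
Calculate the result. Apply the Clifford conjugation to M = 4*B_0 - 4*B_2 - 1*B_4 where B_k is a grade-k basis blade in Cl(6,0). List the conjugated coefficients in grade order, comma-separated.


Clifford conjugate sign for grade k: (-1)^(k(k+1)/2)
Grade 0: (-1)^(0*1/2) = (-1)^0 = 1, coeff 4 -> 4
Grade 2: (-1)^(2*3/2) = (-1)^3 = -1, coeff -4 -> 4
Grade 4: (-1)^(4*5/2) = (-1)^10 = 1, coeff -1 -> -1
Conjugated coefficients: 4, 4, -1


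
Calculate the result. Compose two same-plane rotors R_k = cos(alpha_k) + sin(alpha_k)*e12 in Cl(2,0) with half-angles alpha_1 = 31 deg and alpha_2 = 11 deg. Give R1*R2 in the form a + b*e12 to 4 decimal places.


Same-plane rotors commute and their half-angles add:
R1*R2 = cos(a1 + a2) + sin(a1 + a2)*e12.
a1 + a2 = 31 + 11 = 42 deg
cos(42 deg) = 0.7431
sin(42 deg) = 0.6691
R1*R2 = 0.7431 + 0.6691*e12


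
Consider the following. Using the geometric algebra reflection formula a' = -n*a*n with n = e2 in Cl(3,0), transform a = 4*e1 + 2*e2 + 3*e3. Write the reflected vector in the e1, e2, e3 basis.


Reflection formula: a' = -n*a*n, with n = e2 (unit vector, n^2 = 1).
For reflection through hyperplane perp to e2:
The component along e2 flips sign, others stay.
a = (4, 2, 3)
a' = (4, -2, 3)
a' = 4*e1 - 2*e2 + 3*e3


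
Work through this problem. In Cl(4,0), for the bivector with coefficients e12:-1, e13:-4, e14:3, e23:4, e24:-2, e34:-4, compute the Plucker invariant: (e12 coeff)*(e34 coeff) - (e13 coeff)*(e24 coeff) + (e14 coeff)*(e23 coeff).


Plucker relation: af - be + cd
a*f = (-1)*(-4) = 4
b*e = (-4)*(-2) = 8
c*d = 3*4 = 12
af - be + cd = 4 - 8 + 12
= 8


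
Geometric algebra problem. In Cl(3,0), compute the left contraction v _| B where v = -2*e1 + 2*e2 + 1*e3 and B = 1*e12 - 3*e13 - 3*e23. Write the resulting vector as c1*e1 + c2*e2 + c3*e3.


Left contraction v _| B = <vB>_1 (grade-1 part of the geometric product vB).
Using e1_|e12 = e2, e2_|e12 = -e1, e1_|e13 = e3, e3_|e13 = -e1, e2_|e23 = e3, e3_|e23 = -e2:
e1 coeff: -v2*b12 - v3*b13 = -(2)*(1) - (1)*(-3) = 1
e2 coeff: v1*b12 - v3*b23 = (-2)*(1) - (1)*(-3) = 1
e3 coeff: v1*b13 + v2*b23 = (-2)*(-3) + (2)*(-3) = 0
v _| B = 1*e1 + 1*e2 + 0*e3


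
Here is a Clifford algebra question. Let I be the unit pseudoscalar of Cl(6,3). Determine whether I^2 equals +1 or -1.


The pseudoscalar I = e1...e_n (product of all n generators) of Cl(p,q) satisfies I^2 = (-1)^(q + n(n-1)/2).
p = 6, q = 3, n = p + q = 9
n(n-1)/2 = 9 * 8 / 2 = 36
Exponent = q + n(n-1)/2 = 3 + 36 = 39
I^2 = (-1)^39 = -1


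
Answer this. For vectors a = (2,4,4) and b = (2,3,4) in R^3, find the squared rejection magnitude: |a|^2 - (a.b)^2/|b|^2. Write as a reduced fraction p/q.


|a|^2 = 2^2 + 4^2 + 4^2 = 36
|b|^2 = 2^2 + 3^2 + 4^2 = 29
a . b = 2*2 + 4*3 + 4*4 = 32
(a.b)^2 = 32^2 = 1024
|rej|^2 = 36 - 1024/29
= (1044 - 1024)/29
= 20/29
In lowest terms: 20/29


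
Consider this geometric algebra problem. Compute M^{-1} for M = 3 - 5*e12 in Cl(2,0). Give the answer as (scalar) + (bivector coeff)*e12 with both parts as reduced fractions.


M = 3 - 5*e12, where e12^2 = -1.
Since M commutes with its reverse ~M = a - b*e12, M * ~M = a^2 - b^2*e12^2 = a^2 + b^2.
So M^{-1} = ~M / (a^2 + b^2) = (a - b*e12)/(a^2 + b^2).
a^2 + b^2 = 9 + 25 = 34
Scalar part = 3/34 = 3/34
Bivector coeff = 5/34 = 5/34
M^{-1} = 3/34 + 5/34*e12


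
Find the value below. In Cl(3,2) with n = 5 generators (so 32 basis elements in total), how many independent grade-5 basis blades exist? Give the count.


Number of grade-k basis blades in Cl(p,q) with n = p + q is C(n, k).
n = 3 + 2 = 5
C(5, 5) = 5! / (5! * 0!)
= 120 / (120 * 1)
= 1


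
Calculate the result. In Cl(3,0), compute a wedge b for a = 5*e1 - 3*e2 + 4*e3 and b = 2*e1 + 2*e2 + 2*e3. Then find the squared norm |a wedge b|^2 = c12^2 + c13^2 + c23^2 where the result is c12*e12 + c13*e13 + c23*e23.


a wedge b = (a1*b2 - a2*b1)*e12 + (a1*b3 - a3*b1)*e13 + (a2*b3 - a3*b2)*e23
e12 coeff: 5*2 - (-3)*2 = 10 - (-6) = 16
e13 coeff: 5*2 - 4*2 = 10 - 8 = 2
e23 coeff: (-3)*2 - 4*2 = -6 - 8 = -14
|a wedge b|^2 = 16^2 + 2^2 + (-14)^2
= 256 + 4 + 196
= 456


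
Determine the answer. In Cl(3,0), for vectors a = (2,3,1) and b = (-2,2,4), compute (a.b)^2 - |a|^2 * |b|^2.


a . b = 2*(-2) + 3*2 + 1*4
= -4 + 6 + 4 = 6
|a|^2 = 2^2 + 3^2 + 1^2 = 14
|b|^2 = (-2)^2 + 2^2 + 4^2 = 24
(a.b)^2 = 6^2 = 36
|a|^2 * |b|^2 = 14 * 24 = 336
Result = 36 - 336 = -300


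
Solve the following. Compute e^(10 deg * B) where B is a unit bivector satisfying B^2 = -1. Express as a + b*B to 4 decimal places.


For a unit bivector B with B^2 = -1, the exponential series gives
e^(theta*B) = cos(theta) + sin(theta)*B (the GA analogue of Euler's formula).
theta = 10 degrees = 0.174533 rad
cos(10 deg) = 0.9848
sin(10 deg) = 0.1736
exp(theta*B) = 0.9848 + 0.1736*B


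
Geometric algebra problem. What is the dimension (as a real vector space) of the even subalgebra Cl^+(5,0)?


Even subalgebra dimension = 2^(n-1)
n = 5 + 0 = 5
2^(5 - 1) = 2^4 = 16
Verification: sum of C(5,k) for even k = 1 + 10 + 5 = 16
Result = 16


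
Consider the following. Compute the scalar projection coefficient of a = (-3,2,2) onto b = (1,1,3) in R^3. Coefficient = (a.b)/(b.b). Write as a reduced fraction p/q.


Projection coefficient = (a . b) / (b . b)
a . b = (-3)*1 + 2*1 + 2*3
= -3 + 2 + 6 = 5
b . b = 1^2 + 1^2 + 3^2
= 1 + 1 + 9 = 11
Coefficient = 5/11
In lowest terms: 5/11


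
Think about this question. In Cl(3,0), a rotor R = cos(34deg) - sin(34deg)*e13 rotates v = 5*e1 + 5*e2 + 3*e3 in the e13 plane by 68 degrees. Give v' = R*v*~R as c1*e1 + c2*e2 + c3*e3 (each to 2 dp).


Rotor R = cos(34deg) - sin(34deg)*e13
Rotation angle theta = 2 * 34 = 68 degrees in the e13 plane (e1 -> e3).
The component perpendicular to the plane (e2) is invariant: v'_2 = v2 = 5.00
cos(68deg) = 0.3746, sin(68deg) = 0.9272
v'_1 = v1*cos(theta) - v3*sin(theta) = 5*0.3746 - 3*0.9272 = -0.91
v'_3 = v1*sin(theta) + v3*cos(theta) = 5*0.9272 + 3*0.3746 = 5.76
v' = -0.91*e1 + 5.00*e2 + 5.76*e3


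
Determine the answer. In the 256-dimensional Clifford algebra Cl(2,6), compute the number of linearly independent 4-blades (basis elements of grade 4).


Number of grade-k basis blades in Cl(p,q) with n = p + q is C(n, k).
n = 2 + 6 = 8
C(8, 4) = 8! / (4! * 4!)
= 40320 / (24 * 24)
= 70


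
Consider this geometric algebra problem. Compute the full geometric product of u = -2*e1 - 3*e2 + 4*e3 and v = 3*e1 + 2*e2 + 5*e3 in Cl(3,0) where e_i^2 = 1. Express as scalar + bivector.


In Cl(3,0): e_i^2 = 1, e_ie_j = -e_je_i for i != j.
Scalar part = u . v = (-2)*3 + (-3)*2 + 4*5
= -6 + (-6) + 20 = 8
e12 coeff = (-2)*2 - (-3)*3 = -4 - (-9) = 5
e13 coeff = (-2)*5 - 4*3 = -10 - 12 = -22
e23 coeff = (-3)*5 - 4*2 = -15 - 8 = -23
uv = 8 + 5*e12 - 22*e13 - 23*e23


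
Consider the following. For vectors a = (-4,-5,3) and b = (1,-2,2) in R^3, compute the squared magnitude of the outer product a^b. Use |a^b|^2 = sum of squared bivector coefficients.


a wedge b = (a1*b2 - a2*b1)*e12 + (a1*b3 - a3*b1)*e13 + (a2*b3 - a3*b2)*e23
e12 coeff: (-4)*(-2) - (-5)*1 = 8 - (-5) = 13
e13 coeff: (-4)*2 - 3*1 = -8 - 3 = -11
e23 coeff: (-5)*2 - 3*(-2) = -10 - (-6) = -4
|a wedge b|^2 = 13^2 + (-11)^2 + (-4)^2
= 169 + 121 + 16
= 306
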